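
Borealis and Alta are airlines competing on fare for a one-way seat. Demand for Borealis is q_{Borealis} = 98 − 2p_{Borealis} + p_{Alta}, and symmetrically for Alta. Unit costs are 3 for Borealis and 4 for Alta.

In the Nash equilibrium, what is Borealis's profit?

2022.48

Borealis's profit: π = (p_{Borealis} − 3)(98 − 2p_{Borealis} + p_{Alta}).
∂π/∂p_{Borealis} = 104 − 4p_{Borealis} + p_{Alta} = 0 ⇒ p_{Borealis} = 26 + 0.25p_{Alta}.
Similarly p_{Alta} = 26.5 + 0.25p_{Borealis}.
Solving the two reaction functions simultaneously: (1 − (0.25)(0.25))p_{Borealis} = 26 + 0.25·26.5, so 0.9375p_{Borealis} = 32.625 and p_{Borealis} = 34.8.
Then p_{Alta} = 26.5 + 0.25·34.8 = 35.2.
q_{Borealis} = 98 − 2·34.8 + 35.2 = 63.6.
Profit = (34.8 − 3)·63.6 = 2022.48.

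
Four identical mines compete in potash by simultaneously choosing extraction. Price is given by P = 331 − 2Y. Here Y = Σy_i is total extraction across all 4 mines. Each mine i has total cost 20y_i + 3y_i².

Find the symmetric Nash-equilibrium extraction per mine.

19.4375

A representative mine's profit is π_i = y_i(331 − 2Y) − 20y_i − 3y_i², with Y = y_i + Σ_{j≠i} y_j.
First-order condition: 311 − 10y_i − 2Σ_{j≠i} y_j = 0.
Imposing symmetry (y_j = y for all j) turns Σ_{j≠i} y_j into 3y, so 311 = 16y and y = 19.4375.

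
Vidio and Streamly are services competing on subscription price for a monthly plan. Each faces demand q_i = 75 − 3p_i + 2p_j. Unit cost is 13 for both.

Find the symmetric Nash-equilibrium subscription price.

Vidio's profit: π = (p_{Vidio} − 13)(75 − 3p_{Vidio} + 2p_{Streamly}).
∂π/∂p_{Vidio} = 114 − 6p_{Vidio} + 2p_{Streamly} = 0 ⇒ p_{Vidio} = 19 + (1/3)p_{Streamly}.
Setting p_{Vidio} = p_{Streamly} in the reaction function: p_{Vidio} = 19 + (1/3)p_{Vidio}, so p_{Vidio} = 19 / (2/3) = 28.5.

28.5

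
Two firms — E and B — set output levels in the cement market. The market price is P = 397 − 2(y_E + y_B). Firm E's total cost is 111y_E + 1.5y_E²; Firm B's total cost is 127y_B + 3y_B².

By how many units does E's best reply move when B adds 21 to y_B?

-6

Firm E's profit: π = y_E(397 − 2(y_E + y_B)) − 111y_E − 1.5y_E².
∂π/∂y_E = 286 − 7y_E − 2y_B = 0, so y_E = 286/7 − (2/7)y_B.
The reaction-function slope is −2/7, so a 21-unit rise in y_B moves y_E by −2/7 × 21 = −6. E's best response falls — the actions are strategic substitutes.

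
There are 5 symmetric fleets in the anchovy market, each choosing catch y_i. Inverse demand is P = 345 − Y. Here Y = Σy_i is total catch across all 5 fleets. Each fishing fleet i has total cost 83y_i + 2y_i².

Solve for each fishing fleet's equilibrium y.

26.2

A representative fishing fleet's profit is π_i = y_i(345 − Y) − 83y_i − 2y_i², with Y = y_i + Σ_{j≠i} y_j.
First-order condition: 262 − 6y_i − Σ_{j≠i} y_j = 0.
With identical fishing fleets, set every y_j = y: then 262 − 6y − 4y = 0, i.e. y = 262/10 = 26.2.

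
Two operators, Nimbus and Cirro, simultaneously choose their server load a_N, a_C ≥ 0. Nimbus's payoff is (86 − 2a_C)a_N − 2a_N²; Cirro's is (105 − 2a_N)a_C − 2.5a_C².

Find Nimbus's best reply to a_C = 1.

21

Expanding Nimbus's payoff: 86a_N − 2a_Ca_N − 2a_N².
∂π/∂a_N = 86 − 2a_C − 4a_N = 0, so a_N = 21.5 − 0.5a_C.
At a_C = 1: a_N = 21.5 − 0.5·1 = 21.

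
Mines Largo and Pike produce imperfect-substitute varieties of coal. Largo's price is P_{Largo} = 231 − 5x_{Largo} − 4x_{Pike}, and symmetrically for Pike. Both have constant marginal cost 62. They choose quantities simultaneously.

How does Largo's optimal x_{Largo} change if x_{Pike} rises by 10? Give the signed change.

-4

Mine Largo's profit: π = x_{Largo}(231 − 5x_{Largo} − 4x_{Pike}) − 62x_{Largo}.
∂π/∂x_{Largo} = 169 − 10x_{Largo} − 4x_{Pike} = 0 ⇒ x_{Largo} = 16.9 − 0.4x_{Pike}.
The reaction-function slope is −0.4, so a 10-unit rise in x_{Pike} moves x_{Largo} by −0.4 × 10 = −4. Largo's best response falls — the actions are strategic substitutes.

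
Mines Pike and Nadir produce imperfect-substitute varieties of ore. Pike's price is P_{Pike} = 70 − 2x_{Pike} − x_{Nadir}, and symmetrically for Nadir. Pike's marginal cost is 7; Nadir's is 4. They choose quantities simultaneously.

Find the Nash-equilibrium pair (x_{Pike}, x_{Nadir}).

12.4, 13.4

Mine Pike's profit: π = x_{Pike}(70 − 2x_{Pike} − x_{Nadir}) − 7x_{Pike}.
∂π/∂x_{Pike} = 63 − 4x_{Pike} − x_{Nadir} = 0 ⇒ x_{Pike} = 15.75 − 0.25x_{Nadir}.
Similarly x_{Nadir} = 16.5 − 0.25x_{Pike}.
Substituting the second reaction function into the first: x_{Pike} = 15.75 − 0.25(16.5 − 0.25x_{Pike}), which gives 0.9375x_{Pike} = 11.625 ⇒ x_{Pike} = 12.4.
Then x_{Nadir} = 16.5 − 0.25·12.4 = 13.4.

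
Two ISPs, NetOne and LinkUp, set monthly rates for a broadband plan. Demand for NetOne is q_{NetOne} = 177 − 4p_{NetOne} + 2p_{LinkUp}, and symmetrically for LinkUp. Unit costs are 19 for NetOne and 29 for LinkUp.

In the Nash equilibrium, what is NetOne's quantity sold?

NetOne's profit: π = (p_{NetOne} − 19)(177 − 4p_{NetOne} + 2p_{LinkUp}).
∂π/∂p_{NetOne} = 253 − 8p_{NetOne} + 2p_{LinkUp} = 0 ⇒ p_{NetOne} = 31.625 + 0.25p_{LinkUp}.
Similarly p_{LinkUp} = 36.625 + 0.25p_{NetOne}.
Plugging p_{LinkUp} into NetOne's best response: p_{NetOne} = 31.625 + 0.25(36.625 + 0.25p_{NetOne}) ⇒ 0.9375p_{NetOne} = 1305/32, so p_{NetOne} = 43.5.
Then p_{LinkUp} = 36.625 + 0.25·43.5 = 47.5.
q_{NetOne} = 177 − 4·43.5 + 2·47.5 = 98.

98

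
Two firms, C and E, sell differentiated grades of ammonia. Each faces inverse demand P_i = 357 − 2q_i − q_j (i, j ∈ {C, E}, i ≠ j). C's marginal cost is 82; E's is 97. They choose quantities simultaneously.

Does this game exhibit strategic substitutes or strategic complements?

Firm C's profit: π = q_C(357 − 2q_C − q_E) − 82q_C.
∂π/∂q_C = 275 − 4q_C − q_E = 0 ⇒ q_C = 68.75 − 0.25q_E.
The best-response slope dq_C/dq_E = −0.25 < 0: the reaction function is downward-sloping, so the choices are strategic substitutes.

strategic substitutes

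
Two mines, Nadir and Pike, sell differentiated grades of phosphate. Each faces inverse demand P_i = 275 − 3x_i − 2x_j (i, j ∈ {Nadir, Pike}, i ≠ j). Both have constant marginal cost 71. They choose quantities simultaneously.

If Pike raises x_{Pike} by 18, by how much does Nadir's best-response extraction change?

-6

Mine Nadir's profit: π = x_{Nadir}(275 − 3x_{Nadir} − 2x_{Pike}) − 71x_{Nadir}.
∂π/∂x_{Nadir} = 204 − 6x_{Nadir} − 2x_{Pike} = 0 ⇒ x_{Nadir} = 34 − (1/3)x_{Pike}.
The reaction-function slope is −1/3, so an 18-unit rise in x_{Pike} moves x_{Nadir} by −1/3 × 18 = −6. Nadir's best response falls — the actions are strategic substitutes.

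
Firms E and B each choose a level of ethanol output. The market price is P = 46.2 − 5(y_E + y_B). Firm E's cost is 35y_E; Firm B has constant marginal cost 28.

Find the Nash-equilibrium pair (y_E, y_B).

Firm E's profit: π = y_E(46.2 − 5(y_E + y_B)) − 35y_E.
∂π/∂y_E = 11.2 − 10y_E − 5y_B = 0, so y_E = 1.12 − 0.5y_B.
By the same steps for B: y_B = 1.82 − 0.5y_E.
Plugging y_B into E's best response: y_E = 1.12 − 0.5(1.82 − 0.5y_E) ⇒ 0.75y_E = 0.21, so y_E = 0.28.
Then y_B = 1.82 − 0.5·0.28 = 1.68.

0.28, 1.68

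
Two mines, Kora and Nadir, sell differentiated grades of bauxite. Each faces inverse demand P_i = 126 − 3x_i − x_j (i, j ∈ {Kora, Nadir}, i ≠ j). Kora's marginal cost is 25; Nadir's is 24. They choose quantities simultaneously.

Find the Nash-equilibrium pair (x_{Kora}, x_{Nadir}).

Mine Kora's profit: π = x_{Kora}(126 − 3x_{Kora} − x_{Nadir}) − 25x_{Kora}.
∂π/∂x_{Kora} = 101 − 6x_{Kora} − x_{Nadir} = 0 ⇒ x_{Kora} = 101/6 − (1/6)x_{Nadir}.
Similarly x_{Nadir} = 17 − (1/6)x_{Kora}.
Substituting the second reaction function into the first: x_{Kora} = 101/6 − (1/6)(17 − (1/6)x_{Kora}), which gives (35/36)x_{Kora} = 14 ⇒ x_{Kora} = 14.4.
Then x_{Nadir} = 17 − (1/6)·14.4 = 14.6.

14.4, 14.6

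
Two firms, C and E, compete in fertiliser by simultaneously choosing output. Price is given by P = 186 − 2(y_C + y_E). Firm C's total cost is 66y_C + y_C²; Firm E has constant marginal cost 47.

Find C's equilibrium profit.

Firm C's profit: π = y_C(186 − 2(y_C + y_E)) − 66y_C − y_C².
∂π/∂y_C = 120 − 6y_C − 2y_E = 0, so y_C = 20 − (1/3)y_E.
For E: ∂π/∂y_E = 139 − 4y_E − 2y_C = 0 ⇒ y_E = 34.75 − 0.5y_C.
Plugging y_E into C's best response: y_C = 20 − (1/3)(34.75 − 0.5y_C) ⇒ (5/6)y_C = 101/12, so y_C = 10.1.
Then y_E = 34.75 − 0.5·10.1 = 29.7.
Price P = 186 − 2·39.8 = 106.4.
C's profit: (106.4 − 66)·10.1 − (10.1)² = 306.03.

306.03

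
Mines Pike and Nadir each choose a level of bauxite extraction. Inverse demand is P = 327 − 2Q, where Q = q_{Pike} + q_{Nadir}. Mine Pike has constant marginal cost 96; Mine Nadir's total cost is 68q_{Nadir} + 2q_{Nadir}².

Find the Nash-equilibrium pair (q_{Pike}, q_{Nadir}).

Mine Pike's profit: π = q_{Pike}(327 − 2(q_{Pike} + q_{Nadir})) − 96q_{Pike}.
∂π/∂q_{Pike} = 231 − 4q_{Pike} − 2q_{Nadir} = 0, so q_{Pike} = 57.75 − 0.5q_{Nadir}.
For Nadir: ∂π/∂q_{Nadir} = 259 − 8q_{Nadir} − 2q_{Pike} = 0 ⇒ q_{Nadir} = 32.375 − 0.25q_{Pike}.
Substituting the second reaction function into the first: q_{Pike} = 57.75 − 0.5(32.375 − 0.25q_{Pike}), which gives 0.875q_{Pike} = 41.5625 ⇒ q_{Pike} = 47.5.
Then q_{Nadir} = 32.375 − 0.25·47.5 = 20.5.

47.5, 20.5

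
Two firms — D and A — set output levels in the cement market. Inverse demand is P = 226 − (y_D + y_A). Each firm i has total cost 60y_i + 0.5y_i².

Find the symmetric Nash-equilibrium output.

41.5

Firm D's profit: π = y_D(226 − (y_D + y_A)) − 60y_D − 0.5y_D².
∂π/∂y_D = 166 − 3y_D − y_A = 0, so y_D = 166/3 − (1/3)y_A.
The game is symmetric, so in equilibrium y_A = y_D: the reaction function gives (4/3)y_D = 166/3, hence y_D = 41.5.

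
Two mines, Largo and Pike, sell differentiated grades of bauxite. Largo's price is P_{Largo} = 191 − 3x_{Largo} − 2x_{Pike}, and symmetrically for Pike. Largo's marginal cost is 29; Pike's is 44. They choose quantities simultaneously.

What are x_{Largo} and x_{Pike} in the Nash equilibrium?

Mine Largo's profit: π = x_{Largo}(191 − 3x_{Largo} − 2x_{Pike}) − 29x_{Largo}.
∂π/∂x_{Largo} = 162 − 6x_{Largo} − 2x_{Pike} = 0 ⇒ x_{Largo} = 27 − (1/3)x_{Pike}.
Similarly x_{Pike} = 24.5 − (1/3)x_{Largo}.
Substituting the second reaction function into the first: x_{Largo} = 27 − (1/3)(24.5 − (1/3)x_{Largo}), which gives (8/9)x_{Largo} = 113/6 ⇒ x_{Largo} = 21.1875.
Then x_{Pike} = 24.5 − (1/3)·21.1875 = 17.4375.

21.1875, 17.4375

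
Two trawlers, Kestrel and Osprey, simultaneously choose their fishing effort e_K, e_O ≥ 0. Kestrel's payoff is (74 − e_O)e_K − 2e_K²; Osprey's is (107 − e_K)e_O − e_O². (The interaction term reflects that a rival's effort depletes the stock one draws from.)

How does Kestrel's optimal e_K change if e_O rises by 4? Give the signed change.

Expanding Kestrel's payoff: 74e_K − e_Oe_K − 2e_K².
∂π/∂e_K = 74 − e_O − 4e_K = 0, so e_K = 18.5 − 0.25e_O.
The reaction-function slope is −0.25, so a 4-unit rise in e_O moves e_K by −0.25 × 4 = −1. Kestrel's best response falls — the actions are strategic substitutes.

-1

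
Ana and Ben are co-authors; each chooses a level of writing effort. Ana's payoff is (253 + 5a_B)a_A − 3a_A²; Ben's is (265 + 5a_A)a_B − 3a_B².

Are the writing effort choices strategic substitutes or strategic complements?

strategic complements

Expanding Ana's payoff: 253a_A + 5a_Ba_A − 3a_A².
∂π/∂a_A = 253 + 5a_B − 6a_A = 0, so a_A = 253/6 + (5/6)a_B.
The best-response slope da_A/da_B = 5/6 > 0: the reaction function is upward-sloping, so the choices are strategic complements.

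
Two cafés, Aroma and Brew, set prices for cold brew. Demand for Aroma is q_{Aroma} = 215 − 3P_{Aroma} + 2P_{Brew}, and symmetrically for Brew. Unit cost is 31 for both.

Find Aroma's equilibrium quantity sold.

138

Aroma's profit: π = (P_{Aroma} − 31)(215 − 3P_{Aroma} + 2P_{Brew}).
∂π/∂P_{Aroma} = 308 − 6P_{Aroma} + 2P_{Brew} = 0 ⇒ P_{Aroma} = 154/3 + (1/3)P_{Brew}.
The game is symmetric, so in equilibrium P_{Brew} = P_{Aroma}: the reaction function gives (2/3)P_{Aroma} = 154/3, hence P_{Aroma} = 77.
q_{Aroma} = 215 − 3·77 + 2·77 = 138.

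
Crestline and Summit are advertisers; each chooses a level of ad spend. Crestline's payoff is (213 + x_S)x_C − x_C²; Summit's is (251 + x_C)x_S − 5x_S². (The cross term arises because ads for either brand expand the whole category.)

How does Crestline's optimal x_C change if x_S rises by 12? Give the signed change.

6

Expanding Crestline's payoff: 213x_C + x_Sx_C − x_C².
∂π/∂x_C = 213 + x_S − 2x_C = 0, so x_C = 106.5 + 0.5x_S.
The reaction-function slope is 0.5, so a 12-unit rise in x_S moves x_C by 0.5 × 12 = 6. Crestline's best response rises — the actions are strategic complements.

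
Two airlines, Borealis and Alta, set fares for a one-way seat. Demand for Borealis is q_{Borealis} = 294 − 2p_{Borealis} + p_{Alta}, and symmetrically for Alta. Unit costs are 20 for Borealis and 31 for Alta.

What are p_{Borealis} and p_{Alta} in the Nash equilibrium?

Borealis's profit: π = (p_{Borealis} − 20)(294 − 2p_{Borealis} + p_{Alta}).
∂π/∂p_{Borealis} = 334 − 4p_{Borealis} + p_{Alta} = 0 ⇒ p_{Borealis} = 83.5 + 0.25p_{Alta}.
Similarly p_{Alta} = 89 + 0.25p_{Borealis}.
Plugging p_{Alta} into Borealis's best response: p_{Borealis} = 83.5 + 0.25(89 + 0.25p_{Borealis}) ⇒ 0.9375p_{Borealis} = 105.75, so p_{Borealis} = 112.8.
Then p_{Alta} = 89 + 0.25·112.8 = 117.2.

112.8, 117.2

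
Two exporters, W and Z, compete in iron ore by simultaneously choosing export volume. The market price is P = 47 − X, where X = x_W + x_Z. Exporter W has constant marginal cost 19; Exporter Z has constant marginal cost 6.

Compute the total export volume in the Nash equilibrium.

23

Exporter W's profit: π = x_W(47 − (x_W + x_Z)) − 19x_W.
∂π/∂x_W = 28 − 2x_W − x_Z = 0, so x_W = 14 − 0.5x_Z.
By the same steps for Z: x_Z = 20.5 − 0.5x_W.
Plugging x_Z into W's best response: x_W = 14 − 0.5(20.5 − 0.5x_W) ⇒ 0.75x_W = 3.75, so x_W = 5.
Then x_Z = 20.5 − 0.5·5 = 18.
Total export volume: 5 + 18 = 23.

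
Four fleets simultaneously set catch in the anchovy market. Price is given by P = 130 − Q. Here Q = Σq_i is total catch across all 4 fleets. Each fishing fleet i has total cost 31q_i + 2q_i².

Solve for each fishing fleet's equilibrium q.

11

A representative fishing fleet's profit is π_i = q_i(130 − Q) − 31q_i − 2q_i², with Q = q_i + Σ_{j≠i} q_j.
First-order condition: 99 − 6q_i − Σ_{j≠i} q_j = 0.
Imposing symmetry (q_j = q for all j) turns Σ_{j≠i} q_j into 3q, so 99 = 9q and q = 11.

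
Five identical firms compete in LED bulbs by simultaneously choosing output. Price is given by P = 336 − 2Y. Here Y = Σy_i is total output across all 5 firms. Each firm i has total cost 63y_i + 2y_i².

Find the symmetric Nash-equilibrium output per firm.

17.0625

A representative firm's profit is π_i = y_i(336 − 2Y) − 63y_i − 2y_i², with Y = y_i + Σ_{j≠i} y_j.
First-order condition: 273 − 8y_i − 2Σ_{j≠i} y_j = 0.
In a symmetric equilibrium every firm chooses the same y, so Σ_{j≠i} y_j = 4y. The condition becomes 273 − 16y = 0, giving y = 273/16 = 17.0625.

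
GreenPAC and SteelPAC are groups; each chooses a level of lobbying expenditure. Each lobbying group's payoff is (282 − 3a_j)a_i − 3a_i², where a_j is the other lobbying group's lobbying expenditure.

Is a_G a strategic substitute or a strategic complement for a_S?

strategic substitutes

GreenPAC's payoff is (282 − 3a_S)a_G − 3a_G².
∂π/∂a_G = 282 − 3a_S − 6a_G = 0, so a_G = 47 − 0.5a_S.
The best-response slope da_G/da_S = −0.5 < 0: the reaction function is downward-sloping, so the choices are strategic substitutes.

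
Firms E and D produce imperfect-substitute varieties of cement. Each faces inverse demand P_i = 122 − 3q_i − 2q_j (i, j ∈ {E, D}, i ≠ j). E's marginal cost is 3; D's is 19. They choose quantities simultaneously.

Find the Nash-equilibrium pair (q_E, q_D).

15.875, 11.875

Firm E's profit: π = q_E(122 − 3q_E − 2q_D) − 3q_E.
∂π/∂q_E = 119 − 6q_E − 2q_D = 0 ⇒ q_E = 119/6 − (1/3)q_D.
Similarly q_D = 103/6 − (1/3)q_E.
Plugging q_D into E's best response: q_E = 119/6 − (1/3)(103/6 − (1/3)q_E) ⇒ (8/9)q_E = 127/9, so q_E = 15.875.
Then q_D = 103/6 − (1/3)·15.875 = 11.875.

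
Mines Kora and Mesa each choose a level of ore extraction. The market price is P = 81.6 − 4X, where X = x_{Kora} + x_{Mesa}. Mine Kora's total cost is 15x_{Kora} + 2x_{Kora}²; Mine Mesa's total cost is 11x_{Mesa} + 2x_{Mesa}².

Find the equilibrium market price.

47.3

Mine Kora's profit: π = x_{Kora}(81.6 − 4(x_{Kora} + x_{Mesa})) − 15x_{Kora} − 2x_{Kora}².
∂π/∂x_{Kora} = 66.6 − 12x_{Kora} − 4x_{Mesa} = 0, so x_{Kora} = 5.55 − (1/3)x_{Mesa}.
By the same steps for Mesa: x_{Mesa} = 353/60 − (1/3)x_{Kora}.
Plugging x_{Mesa} into Kora's best response: x_{Kora} = 5.55 − (1/3)(353/60 − (1/3)x_{Kora}) ⇒ (8/9)x_{Kora} = 323/90, so x_{Kora} = 4.0375.
Then x_{Mesa} = 353/60 − (1/3)·4.0375 = 4.5375.
Equilibrium price: P = 81.6 − 4·8.575 = 47.3.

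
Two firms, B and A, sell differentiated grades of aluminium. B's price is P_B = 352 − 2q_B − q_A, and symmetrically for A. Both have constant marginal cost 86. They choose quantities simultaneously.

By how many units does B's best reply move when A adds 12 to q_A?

Firm B's profit: π = q_B(352 − 2q_B − q_A) − 86q_B.
∂π/∂q_B = 266 − 4q_B − q_A = 0 ⇒ q_B = 66.5 − 0.25q_A.
The reaction-function slope is −0.25, so a 12-unit rise in q_A moves q_B by −0.25 × 12 = −3. B's best response falls — the actions are strategic substitutes.

-3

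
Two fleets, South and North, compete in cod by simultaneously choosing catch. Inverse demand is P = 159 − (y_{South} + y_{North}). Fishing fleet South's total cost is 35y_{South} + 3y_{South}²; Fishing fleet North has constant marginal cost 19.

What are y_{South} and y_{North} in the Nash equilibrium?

7.2, 66.4

Fishing fleet South's profit: π = y_{South}(159 − (y_{South} + y_{North})) − 35y_{South} − 3y_{South}².
∂π/∂y_{South} = 124 − 8y_{South} − y_{North} = 0, so y_{South} = 15.5 − 0.125y_{North}.
For North: ∂π/∂y_{North} = 140 − 2y_{North} − y_{South} = 0 ⇒ y_{North} = 70 − 0.5y_{South}.
Substituting the second reaction function into the first: y_{South} = 15.5 − 0.125(70 − 0.5y_{South}), which gives 0.9375y_{South} = 6.75 ⇒ y_{South} = 7.2.
Then y_{North} = 70 − 0.5·7.2 = 66.4.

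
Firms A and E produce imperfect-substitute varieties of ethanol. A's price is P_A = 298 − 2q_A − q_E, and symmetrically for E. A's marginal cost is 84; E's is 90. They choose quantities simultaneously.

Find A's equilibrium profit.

3732.48

Firm A's profit: π = q_A(298 − 2q_A − q_E) − 84q_A.
∂π/∂q_A = 214 − 4q_A − q_E = 0 ⇒ q_A = 53.5 − 0.25q_E.
Similarly q_E = 52 − 0.25q_A.
Plugging q_E into A's best response: q_A = 53.5 − 0.25(52 − 0.25q_A) ⇒ 0.9375q_A = 40.5, so q_A = 43.2.
Then q_E = 52 − 0.25·43.2 = 41.2.
P_A = 298 − 2·43.2 − 41.2 = 170.4.
Profit = (170.4 − 84)·43.2 = 3732.48.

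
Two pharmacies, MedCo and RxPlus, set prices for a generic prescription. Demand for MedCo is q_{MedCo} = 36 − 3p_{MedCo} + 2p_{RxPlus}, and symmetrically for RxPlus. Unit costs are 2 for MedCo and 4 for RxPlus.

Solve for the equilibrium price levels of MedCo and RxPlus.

10.875, 11.625

MedCo's profit: π = (p_{MedCo} − 2)(36 − 3p_{MedCo} + 2p_{RxPlus}).
∂π/∂p_{MedCo} = 42 − 6p_{MedCo} + 2p_{RxPlus} = 0 ⇒ p_{MedCo} = 7 + (1/3)p_{RxPlus}.
Similarly p_{RxPlus} = 8 + (1/3)p_{MedCo}.
Substituting the second reaction function into the first: p_{MedCo} = 7 + (1/3)(8 + (1/3)p_{MedCo}), which gives (8/9)p_{MedCo} = 29/3 ⇒ p_{MedCo} = 10.875.
Then p_{RxPlus} = 8 + (1/3)·10.875 = 11.625.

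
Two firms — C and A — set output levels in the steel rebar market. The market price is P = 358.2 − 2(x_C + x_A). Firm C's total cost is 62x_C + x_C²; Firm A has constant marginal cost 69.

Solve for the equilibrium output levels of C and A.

30.32, 57.14

Firm C's profit: π = x_C(358.2 − 2(x_C + x_A)) − 62x_C − x_C².
∂π/∂x_C = 296.2 − 6x_C − 2x_A = 0, so x_C = 1481/30 − (1/3)x_A.
For A: ∂π/∂x_A = 289.2 − 4x_A − 2x_C = 0 ⇒ x_A = 72.3 − 0.5x_C.
Substituting the second reaction function into the first: x_C = 1481/30 − (1/3)(72.3 − 0.5x_C), which gives (5/6)x_C = 379/15 ⇒ x_C = 30.32.
Then x_A = 72.3 − 0.5·30.32 = 57.14.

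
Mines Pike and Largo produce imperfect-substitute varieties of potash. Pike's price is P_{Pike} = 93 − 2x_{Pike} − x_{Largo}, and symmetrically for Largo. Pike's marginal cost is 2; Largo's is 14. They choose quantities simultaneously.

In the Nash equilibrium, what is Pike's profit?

Mine Pike's profit: π = x_{Pike}(93 − 2x_{Pike} − x_{Largo}) − 2x_{Pike}.
∂π/∂x_{Pike} = 91 − 4x_{Pike} − x_{Largo} = 0 ⇒ x_{Pike} = 22.75 − 0.25x_{Largo}.
Similarly x_{Largo} = 19.75 − 0.25x_{Pike}.
Plugging x_{Largo} into Pike's best response: x_{Pike} = 22.75 − 0.25(19.75 − 0.25x_{Pike}) ⇒ 0.9375x_{Pike} = 17.8125, so x_{Pike} = 19.
Then x_{Largo} = 19.75 − 0.25·19 = 15.
P_{Pike} = 93 − 2·19 − 15 = 40.
Profit = (40 − 2)·19 = 722.

722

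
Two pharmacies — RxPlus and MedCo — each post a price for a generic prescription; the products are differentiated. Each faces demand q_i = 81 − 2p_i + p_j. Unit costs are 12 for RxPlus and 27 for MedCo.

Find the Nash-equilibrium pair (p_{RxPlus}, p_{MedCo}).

37, 43

RxPlus's profit: π = (p_{RxPlus} − 12)(81 − 2p_{RxPlus} + p_{MedCo}).
∂π/∂p_{RxPlus} = 105 − 4p_{RxPlus} + p_{MedCo} = 0 ⇒ p_{RxPlus} = 26.25 + 0.25p_{MedCo}.
Similarly p_{MedCo} = 33.75 + 0.25p_{RxPlus}.
Plugging p_{MedCo} into RxPlus's best response: p_{RxPlus} = 26.25 + 0.25(33.75 + 0.25p_{RxPlus}) ⇒ 0.9375p_{RxPlus} = 34.6875, so p_{RxPlus} = 37.
Then p_{MedCo} = 33.75 + 0.25·37 = 43.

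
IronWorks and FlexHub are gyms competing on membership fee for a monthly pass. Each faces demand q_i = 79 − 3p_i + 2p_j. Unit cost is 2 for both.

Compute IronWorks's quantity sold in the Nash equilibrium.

57.75

IronWorks's profit: π = (p_{IronWorks} − 2)(79 − 3p_{IronWorks} + 2p_{FlexHub}).
∂π/∂p_{IronWorks} = 85 − 6p_{IronWorks} + 2p_{FlexHub} = 0 ⇒ p_{IronWorks} = 85/6 + (1/3)p_{FlexHub}.
Setting p_{IronWorks} = p_{FlexHub} in the reaction function: p_{IronWorks} = 85/6 + (1/3)p_{IronWorks}, so p_{IronWorks} = (85/6) / (2/3) = 21.25.
q_{IronWorks} = 79 − 3·21.25 + 2·21.25 = 57.75.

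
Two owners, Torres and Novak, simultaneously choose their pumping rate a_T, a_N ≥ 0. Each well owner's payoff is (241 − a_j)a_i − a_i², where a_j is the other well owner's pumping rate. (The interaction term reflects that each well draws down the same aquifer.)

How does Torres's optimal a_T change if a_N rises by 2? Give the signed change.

Torres's payoff is (241 − a_N)a_T − a_T².
∂π/∂a_T = 241 − a_N − 2a_T = 0, so a_T = 120.5 − 0.5a_N.
The reaction-function slope is −0.5, so a 2-unit rise in a_N moves a_T by −0.5 × 2 = −1. Torres's best response falls — the actions are strategic substitutes.

-1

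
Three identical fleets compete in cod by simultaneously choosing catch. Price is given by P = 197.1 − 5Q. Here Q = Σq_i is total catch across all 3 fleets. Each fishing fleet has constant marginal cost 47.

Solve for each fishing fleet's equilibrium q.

7.505

A representative fishing fleet's profit is π_i = q_i(197.1 − 5Q) − 47q_i, with Q = q_i + Σ_{j≠i} q_j.
First-order condition: 150.1 − 10q_i − 5Σ_{j≠i} q_j = 0.
With identical fishing fleets, set every q_j = q: then 150.1 − 10q − 10q = 0, i.e. q = 150.1/20 = 7.505.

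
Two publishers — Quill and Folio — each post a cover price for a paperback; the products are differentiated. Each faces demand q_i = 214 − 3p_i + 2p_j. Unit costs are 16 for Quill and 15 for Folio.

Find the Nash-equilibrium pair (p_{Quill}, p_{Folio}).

65.3125, 64.9375

Quill's profit: π = (p_{Quill} − 16)(214 − 3p_{Quill} + 2p_{Folio}).
∂π/∂p_{Quill} = 262 − 6p_{Quill} + 2p_{Folio} = 0 ⇒ p_{Quill} = 131/3 + (1/3)p_{Folio}.
Similarly p_{Folio} = 259/6 + (1/3)p_{Quill}.
Plugging p_{Folio} into Quill's best response: p_{Quill} = 131/3 + (1/3)(259/6 + (1/3)p_{Quill}) ⇒ (8/9)p_{Quill} = 1045/18, so p_{Quill} = 65.3125.
Then p_{Folio} = 259/6 + (1/3)·65.3125 = 64.9375.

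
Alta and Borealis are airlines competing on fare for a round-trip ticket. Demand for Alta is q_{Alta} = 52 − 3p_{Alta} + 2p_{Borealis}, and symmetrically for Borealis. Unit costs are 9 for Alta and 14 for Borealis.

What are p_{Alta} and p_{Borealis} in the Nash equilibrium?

Alta's profit: π = (p_{Alta} − 9)(52 − 3p_{Alta} + 2p_{Borealis}).
∂π/∂p_{Alta} = 79 − 6p_{Alta} + 2p_{Borealis} = 0 ⇒ p_{Alta} = 79/6 + (1/3)p_{Borealis}.
Similarly p_{Borealis} = 47/3 + (1/3)p_{Alta}.
Substituting the second reaction function into the first: p_{Alta} = 79/6 + (1/3)(47/3 + (1/3)p_{Alta}), which gives (8/9)p_{Alta} = 331/18 ⇒ p_{Alta} = 20.6875.
Then p_{Borealis} = 47/3 + (1/3)·20.6875 = 22.5625.

20.6875, 22.5625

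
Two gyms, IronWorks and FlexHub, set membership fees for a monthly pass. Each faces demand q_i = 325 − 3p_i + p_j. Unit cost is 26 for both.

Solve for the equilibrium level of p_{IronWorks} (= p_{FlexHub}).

IronWorks's profit: π = (p_{IronWorks} − 26)(325 − 3p_{IronWorks} + p_{FlexHub}).
∂π/∂p_{IronWorks} = 403 − 6p_{IronWorks} + p_{FlexHub} = 0 ⇒ p_{IronWorks} = 403/6 + (1/6)p_{FlexHub}.
The game is symmetric, so in equilibrium p_{FlexHub} = p_{IronWorks}: the reaction function gives (5/6)p_{IronWorks} = 403/6, hence p_{IronWorks} = 80.6.

80.6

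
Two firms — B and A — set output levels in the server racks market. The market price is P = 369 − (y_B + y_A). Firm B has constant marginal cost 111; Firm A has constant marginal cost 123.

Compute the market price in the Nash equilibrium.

Firm B's profit: π = y_B(369 − (y_B + y_A)) − 111y_B.
∂π/∂y_B = 258 − 2y_B − y_A = 0, so y_B = 129 − 0.5y_A.
By the same steps for A: y_A = 123 − 0.5y_B.
Solving the two reaction functions simultaneously: (1 − (−0.5)(−0.5))y_B = 129 − 0.5·123, so 0.75y_B = 67.5 and y_B = 90.
Then y_A = 123 − 0.5·90 = 78.
Equilibrium price: P = 369 − 168 = 201.

201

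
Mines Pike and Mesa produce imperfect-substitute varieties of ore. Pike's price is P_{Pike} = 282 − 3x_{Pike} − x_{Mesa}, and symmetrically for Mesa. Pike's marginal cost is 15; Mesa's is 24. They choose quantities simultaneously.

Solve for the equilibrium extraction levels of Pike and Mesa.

Mine Pike's profit: π = x_{Pike}(282 − 3x_{Pike} − x_{Mesa}) − 15x_{Pike}.
∂π/∂x_{Pike} = 267 − 6x_{Pike} − x_{Mesa} = 0 ⇒ x_{Pike} = 44.5 − (1/6)x_{Mesa}.
Similarly x_{Mesa} = 43 − (1/6)x_{Pike}.
Plugging x_{Mesa} into Pike's best response: x_{Pike} = 44.5 − (1/6)(43 − (1/6)x_{Pike}) ⇒ (35/36)x_{Pike} = 112/3, so x_{Pike} = 38.4.
Then x_{Mesa} = 43 − (1/6)·38.4 = 36.6.

38.4, 36.6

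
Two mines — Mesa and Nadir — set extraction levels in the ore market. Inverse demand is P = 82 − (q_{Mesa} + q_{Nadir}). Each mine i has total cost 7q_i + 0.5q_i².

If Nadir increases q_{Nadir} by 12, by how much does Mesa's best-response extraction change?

-4

Mine Mesa's profit: π = q_{Mesa}(82 − (q_{Mesa} + q_{Nadir})) − 7q_{Mesa} − 0.5q_{Mesa}².
∂π/∂q_{Mesa} = 75 − 3q_{Mesa} − q_{Nadir} = 0, so q_{Mesa} = 25 − (1/3)q_{Nadir}.
The reaction-function slope is −1/3, so a 12-unit rise in q_{Nadir} moves q_{Mesa} by −1/3 × 12 = −4. Mesa's best response falls — the actions are strategic substitutes.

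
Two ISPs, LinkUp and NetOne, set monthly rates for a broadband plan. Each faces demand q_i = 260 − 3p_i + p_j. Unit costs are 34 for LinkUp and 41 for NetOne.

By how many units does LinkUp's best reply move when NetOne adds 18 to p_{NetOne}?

LinkUp's profit: π = (p_{LinkUp} − 34)(260 − 3p_{LinkUp} + p_{NetOne}).
∂π/∂p_{LinkUp} = 362 − 6p_{LinkUp} + p_{NetOne} = 0 ⇒ p_{LinkUp} = 181/3 + (1/6)p_{NetOne}.
The reaction-function slope is 1/6, so an 18-unit rise in p_{NetOne} moves p_{LinkUp} by 1/6 × 18 = 3. LinkUp's best response rises — the actions are strategic complements.

3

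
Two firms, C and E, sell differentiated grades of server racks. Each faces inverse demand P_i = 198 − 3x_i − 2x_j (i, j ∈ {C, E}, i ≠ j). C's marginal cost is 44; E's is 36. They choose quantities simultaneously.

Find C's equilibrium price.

100.25

Firm C's profit: π = x_C(198 − 3x_C − 2x_E) − 44x_C.
∂π/∂x_C = 154 − 6x_C − 2x_E = 0 ⇒ x_C = 77/3 − (1/3)x_E.
Similarly x_E = 27 − (1/3)x_C.
Substituting the second reaction function into the first: x_C = 77/3 − (1/3)(27 − (1/3)x_C), which gives (8/9)x_C = 50/3 ⇒ x_C = 18.75.
Then x_E = 27 − (1/3)·18.75 = 20.75.
P_C = 198 − 3·18.75 − 2·20.75 = 100.25.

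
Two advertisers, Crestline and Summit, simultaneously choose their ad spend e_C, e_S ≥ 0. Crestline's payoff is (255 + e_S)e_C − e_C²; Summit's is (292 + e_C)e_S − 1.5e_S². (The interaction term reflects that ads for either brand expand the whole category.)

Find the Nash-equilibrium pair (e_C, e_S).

Expanding Crestline's payoff: 255e_C + e_Se_C − e_C².
∂π/∂e_C = 255 + e_S − 2e_C = 0, so e_C = 127.5 + 0.5e_S.
Likewise for Summit: e_S = 292/3 + (1/3)e_C.
Substituting the second reaction function into the first: e_C = 127.5 + 0.5(292/3 + (1/3)e_C), which gives (5/6)e_C = 1057/6 ⇒ e_C = 211.4.
Then e_S = 292/3 + (1/3)·211.4 = 167.8.

211.4, 167.8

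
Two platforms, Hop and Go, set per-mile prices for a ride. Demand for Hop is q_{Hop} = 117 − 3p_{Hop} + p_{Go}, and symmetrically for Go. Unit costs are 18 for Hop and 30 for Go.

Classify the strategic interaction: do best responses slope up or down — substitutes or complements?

Hop's profit: π = (p_{Hop} − 18)(117 − 3p_{Hop} + p_{Go}).
∂π/∂p_{Hop} = 171 − 6p_{Hop} + p_{Go} = 0 ⇒ p_{Hop} = 28.5 + (1/6)p_{Go}.
The best-response slope dp_{Hop}/dp_{Go} = 1/6 > 0: the reaction function is upward-sloping, so the choices are strategic complements.

strategic complements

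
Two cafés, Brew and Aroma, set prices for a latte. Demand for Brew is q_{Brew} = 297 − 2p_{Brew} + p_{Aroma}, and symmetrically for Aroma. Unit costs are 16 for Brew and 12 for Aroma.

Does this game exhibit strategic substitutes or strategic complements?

strategic complements

Brew's profit: π = (p_{Brew} − 16)(297 − 2p_{Brew} + p_{Aroma}).
∂π/∂p_{Brew} = 329 − 4p_{Brew} + p_{Aroma} = 0 ⇒ p_{Brew} = 82.25 + 0.25p_{Aroma}.
The best-response slope dp_{Brew}/dp_{Aroma} = 0.25 > 0: the reaction function is upward-sloping, so the choices are strategic complements.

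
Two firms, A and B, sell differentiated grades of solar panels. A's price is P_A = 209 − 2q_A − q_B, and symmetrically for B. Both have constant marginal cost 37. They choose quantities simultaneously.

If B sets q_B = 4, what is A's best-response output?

42

Firm A's profit: π = q_A(209 − 2q_A − q_B) − 37q_A.
∂π/∂q_A = 172 − 4q_A − q_B = 0 ⇒ q_A = 43 − 0.25q_B.
At q_B = 4: q_A = 43 − 0.25·4 = 42.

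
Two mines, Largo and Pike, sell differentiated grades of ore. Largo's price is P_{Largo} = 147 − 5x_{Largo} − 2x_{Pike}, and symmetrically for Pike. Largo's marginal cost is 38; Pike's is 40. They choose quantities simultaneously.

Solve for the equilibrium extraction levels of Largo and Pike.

9.125, 8.875

Mine Largo's profit: π = x_{Largo}(147 − 5x_{Largo} − 2x_{Pike}) − 38x_{Largo}.
∂π/∂x_{Largo} = 109 − 10x_{Largo} − 2x_{Pike} = 0 ⇒ x_{Largo} = 10.9 − 0.2x_{Pike}.
Similarly x_{Pike} = 10.7 − 0.2x_{Largo}.
Solving the two reaction functions simultaneously: (1 − (−0.2)(−0.2))x_{Largo} = 10.9 − 0.2·10.7, so 0.96x_{Largo} = 8.76 and x_{Largo} = 9.125.
Then x_{Pike} = 10.7 − 0.2·9.125 = 8.875.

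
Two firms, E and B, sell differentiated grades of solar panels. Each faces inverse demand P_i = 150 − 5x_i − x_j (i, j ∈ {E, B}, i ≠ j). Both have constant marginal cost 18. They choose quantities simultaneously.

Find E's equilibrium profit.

Firm E's profit: π = x_E(150 − 5x_E − x_B) − 18x_E.
∂π/∂x_E = 132 − 10x_E − x_B = 0 ⇒ x_E = 13.2 − 0.1x_B.
Setting x_E = x_B in the reaction function: x_E = 13.2 − 0.1x_E, so x_E = 13.2 / 1.1 = 12.
P_E = 150 − 5·12 − 12 = 78.
Profit = (78 − 18)·12 = 720.

720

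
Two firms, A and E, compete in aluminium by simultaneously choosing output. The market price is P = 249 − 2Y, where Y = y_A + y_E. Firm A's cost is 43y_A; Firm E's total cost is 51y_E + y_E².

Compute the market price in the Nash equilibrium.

Firm A's profit: π = y_A(249 − 2(y_A + y_E)) − 43y_A.
∂π/∂y_A = 206 − 4y_A − 2y_E = 0, so y_A = 51.5 − 0.5y_E.
For E: ∂π/∂y_E = 198 − 6y_E − 2y_A = 0 ⇒ y_E = 33 − (1/3)y_A.
Solving the two reaction functions simultaneously: (1 − (−0.5)(−1/3))y_A = 51.5 − 0.5·33, so (5/6)y_A = 35 and y_A = 42.
Then y_E = 33 − (1/3)·42 = 19.
Equilibrium price: P = 249 − 2·61 = 127.

127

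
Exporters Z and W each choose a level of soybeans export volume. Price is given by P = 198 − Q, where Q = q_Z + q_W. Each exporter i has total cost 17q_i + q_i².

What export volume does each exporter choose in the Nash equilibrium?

36.2

Exporter Z's profit: π = q_Z(198 − (q_Z + q_W)) − 17q_Z − q_Z².
∂π/∂q_Z = 181 − 4q_Z − q_W = 0, so q_Z = 45.25 − 0.25q_W.
By symmetry q_W = q_Z; substituting into the reaction function, 1.25q_Z = 45.25 and q_Z = 36.2.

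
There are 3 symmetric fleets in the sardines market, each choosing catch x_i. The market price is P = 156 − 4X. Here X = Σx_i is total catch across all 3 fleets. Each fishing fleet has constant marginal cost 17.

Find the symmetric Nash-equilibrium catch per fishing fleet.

A representative fishing fleet's profit is π_i = x_i(156 − 4X) − 17x_i, with X = x_i + Σ_{j≠i} x_j.
First-order condition: 139 − 8x_i − 4Σ_{j≠i} x_j = 0.
In a symmetric equilibrium every fishing fleet chooses the same x, so Σ_{j≠i} x_j = 2x. The condition becomes 139 − 16x = 0, giving x = 139/16 = 8.6875.

8.6875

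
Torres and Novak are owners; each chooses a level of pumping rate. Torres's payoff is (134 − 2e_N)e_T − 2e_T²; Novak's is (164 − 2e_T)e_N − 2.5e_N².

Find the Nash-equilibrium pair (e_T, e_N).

Expanding Torres's payoff: 134e_T − 2e_Ne_T − 2e_T².
∂π/∂e_T = 134 − 2e_N − 4e_T = 0, so e_T = 33.5 − 0.5e_N.
Likewise for Novak: e_N = 32.8 − 0.4e_T.
Solving the two reaction functions simultaneously: (1 − (−0.5)(−0.4))e_T = 33.5 − 0.5·32.8, so 0.8e_T = 17.1 and e_T = 21.375.
Then e_N = 32.8 − 0.4·21.375 = 24.25.

21.375, 24.25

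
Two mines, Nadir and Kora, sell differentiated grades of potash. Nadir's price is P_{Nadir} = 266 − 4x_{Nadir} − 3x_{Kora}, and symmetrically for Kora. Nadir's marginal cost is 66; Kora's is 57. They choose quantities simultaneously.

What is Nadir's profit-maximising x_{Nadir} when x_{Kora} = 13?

20.125

Mine Nadir's profit: π = x_{Nadir}(266 − 4x_{Nadir} − 3x_{Kora}) − 66x_{Nadir}.
∂π/∂x_{Nadir} = 200 − 8x_{Nadir} − 3x_{Kora} = 0 ⇒ x_{Nadir} = 25 − 0.375x_{Kora}.
At x_{Kora} = 13: x_{Nadir} = 25 − 0.375·13 = 20.125.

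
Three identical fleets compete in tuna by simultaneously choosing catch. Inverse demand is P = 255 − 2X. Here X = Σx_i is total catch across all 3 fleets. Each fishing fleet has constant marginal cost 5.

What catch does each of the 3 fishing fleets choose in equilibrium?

A representative fishing fleet's profit is π_i = x_i(255 − 2X) − 5x_i, with X = x_i + Σ_{j≠i} x_j.
First-order condition: 250 − 4x_i − 2Σ_{j≠i} x_j = 0.
Imposing symmetry (x_j = x for all j) turns Σ_{j≠i} x_j into 2x, so 250 = 8x and x = 31.25.

31.25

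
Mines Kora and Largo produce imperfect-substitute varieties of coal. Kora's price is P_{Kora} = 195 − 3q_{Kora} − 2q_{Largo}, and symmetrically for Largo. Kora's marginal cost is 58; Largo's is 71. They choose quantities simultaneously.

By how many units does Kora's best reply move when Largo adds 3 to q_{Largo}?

-1

Mine Kora's profit: π = q_{Kora}(195 − 3q_{Kora} − 2q_{Largo}) − 58q_{Kora}.
∂π/∂q_{Kora} = 137 − 6q_{Kora} − 2q_{Largo} = 0 ⇒ q_{Kora} = 137/6 − (1/3)q_{Largo}.
The reaction-function slope is −1/3, so a 3-unit rise in q_{Largo} moves q_{Kora} by −1/3 × 3 = −1. Kora's best response falls — the actions are strategic substitutes.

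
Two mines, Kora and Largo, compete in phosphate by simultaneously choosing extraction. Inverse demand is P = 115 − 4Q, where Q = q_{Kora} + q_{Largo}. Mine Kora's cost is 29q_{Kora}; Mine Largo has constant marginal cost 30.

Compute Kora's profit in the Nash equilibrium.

210.25

Mine Kora's profit: π = q_{Kora}(115 − 4(q_{Kora} + q_{Largo})) − 29q_{Kora}.
∂π/∂q_{Kora} = 86 − 8q_{Kora} − 4q_{Largo} = 0, so q_{Kora} = 10.75 − 0.5q_{Largo}.
By the same steps for Largo: q_{Largo} = 10.625 − 0.5q_{Kora}.
Solving the two reaction functions simultaneously: (1 − (−0.5)(−0.5))q_{Kora} = 10.75 − 0.5·10.625, so 0.75q_{Kora} = 5.4375 and q_{Kora} = 7.25.
Then q_{Largo} = 10.625 − 0.5·7.25 = 7.
Price P = 115 − 4·14.25 = 58.
Kora's profit: (58 − 29)·7.25 = 210.25.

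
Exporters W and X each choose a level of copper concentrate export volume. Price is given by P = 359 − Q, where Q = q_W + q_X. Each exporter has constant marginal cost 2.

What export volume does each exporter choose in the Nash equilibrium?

Exporter W's profit: π = q_W(359 − (q_W + q_X)) − 2q_W.
∂π/∂q_W = 357 − 2q_W − q_X = 0, so q_W = 178.5 − 0.5q_X.
By symmetry q_X = q_W; substituting into the reaction function, 1.5q_W = 178.5 and q_W = 119.

119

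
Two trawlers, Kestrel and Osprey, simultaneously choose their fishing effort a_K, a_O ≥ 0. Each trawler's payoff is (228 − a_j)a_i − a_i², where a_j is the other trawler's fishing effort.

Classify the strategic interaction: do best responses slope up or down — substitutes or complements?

Kestrel's payoff is (228 − a_O)a_K − a_K².
∂π/∂a_K = 228 − a_O − 2a_K = 0, so a_K = 114 − 0.5a_O.
The best-response slope da_K/da_O = −0.5 < 0: the reaction function is downward-sloping, so the choices are strategic substitutes.

strategic substitutes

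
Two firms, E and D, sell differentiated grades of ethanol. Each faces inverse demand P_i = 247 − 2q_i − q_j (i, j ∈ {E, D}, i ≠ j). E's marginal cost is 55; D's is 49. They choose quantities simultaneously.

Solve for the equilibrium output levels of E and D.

38, 40

Firm E's profit: π = q_E(247 − 2q_E − q_D) − 55q_E.
∂π/∂q_E = 192 − 4q_E − q_D = 0 ⇒ q_E = 48 − 0.25q_D.
Similarly q_D = 49.5 − 0.25q_E.
Solving the two reaction functions simultaneously: (1 − (−0.25)(−0.25))q_E = 48 − 0.25·49.5, so 0.9375q_E = 35.625 and q_E = 38.
Then q_D = 49.5 − 0.25·38 = 40.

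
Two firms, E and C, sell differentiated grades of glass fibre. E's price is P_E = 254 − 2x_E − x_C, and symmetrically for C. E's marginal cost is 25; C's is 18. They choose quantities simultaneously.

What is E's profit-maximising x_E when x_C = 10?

Firm E's profit: π = x_E(254 − 2x_E − x_C) − 25x_E.
∂π/∂x_E = 229 − 4x_E − x_C = 0 ⇒ x_E = 57.25 − 0.25x_C.
At x_C = 10: x_E = 57.25 − 0.25·10 = 54.75.

54.75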